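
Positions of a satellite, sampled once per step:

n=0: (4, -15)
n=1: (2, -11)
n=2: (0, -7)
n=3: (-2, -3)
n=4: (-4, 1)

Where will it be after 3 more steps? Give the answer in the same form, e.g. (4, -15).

Each step adds (-2, +4) to the position.
step 5: (-4, 1) + (-2, +4) → (-6, 5)
step 6: (-6, 5) + (-2, +4) → (-8, 9)
step 7: (-8, 9) + (-2, +4) → (-10, 13)

(-10, 13)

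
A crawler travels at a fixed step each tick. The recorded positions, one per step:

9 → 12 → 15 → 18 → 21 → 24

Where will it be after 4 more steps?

36

Constant displacement of +3 per step.
step 6: 24 + 3 → 27
step 7: 27 + 3 → 30
step 8: 30 + 3 → 33
step 9: 33 + 3 → 36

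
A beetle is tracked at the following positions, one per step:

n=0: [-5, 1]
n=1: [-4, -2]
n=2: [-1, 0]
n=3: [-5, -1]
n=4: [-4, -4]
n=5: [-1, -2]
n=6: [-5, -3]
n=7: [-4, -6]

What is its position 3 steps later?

Step-to-step displacements: [+1, -3], [+3, +2], [-4, -1], [+1, -3], [+3, +2], [-4, -1], [+1, -3] — a repeating cycle of length 3.
step 8: apply [+3, +2] → [-1, -4]
step 9: apply [-4, -1] → [-5, -5]
step 10: apply [+1, -3] → [-4, -8]

[-4, -8]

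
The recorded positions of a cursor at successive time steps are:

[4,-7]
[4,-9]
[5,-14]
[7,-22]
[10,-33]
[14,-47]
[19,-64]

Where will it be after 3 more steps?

[40,-133]

Taking differences between consecutive positions: [+0,-2], [+1,-5], [+2,-8], [+3,-11], [+4,-14], [+5,-17]. These grow by [+1,-3] each step.
step 7: [19,-64] + [+6,-20] → [25,-84]
step 8: [25,-84] + [+7,-23] → [32,-107]
step 9: [32,-107] + [+8,-26] → [40,-133]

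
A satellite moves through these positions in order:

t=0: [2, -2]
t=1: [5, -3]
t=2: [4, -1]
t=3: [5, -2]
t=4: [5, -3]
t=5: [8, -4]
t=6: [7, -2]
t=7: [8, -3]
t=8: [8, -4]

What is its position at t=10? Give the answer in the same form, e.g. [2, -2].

Differencing gives [+3, -1], [-1, +2], [+1, -1], [+0, -1], [+3, -1], [-1, +2], [+1, -1], [+0, -1]. This is the pattern [+3, -1], [-1, +2], [+1, -1], [+0, -1] repeated.
step 9: apply [+3, -1] → [11, -5]
step 10: apply [-1, +2] → [10, -3]

[10, -3]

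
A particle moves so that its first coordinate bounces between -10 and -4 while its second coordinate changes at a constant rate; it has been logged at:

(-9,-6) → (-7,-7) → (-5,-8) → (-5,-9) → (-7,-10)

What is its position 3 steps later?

(-7,-13)

The first coordinate reflects between -10 and -4, moving 2 per step.
  step 5: -7 → -9
  step 6: -9 → -9
  step 7: -9 → -7
The second coordinate changes by -1 each step: at step 7 it is -13.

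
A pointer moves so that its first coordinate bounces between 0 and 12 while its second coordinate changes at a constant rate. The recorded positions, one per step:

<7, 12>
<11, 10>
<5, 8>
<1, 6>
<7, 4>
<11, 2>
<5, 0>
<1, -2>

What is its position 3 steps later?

The first coordinate reflects between 0 and 12, moving 6 per step.
  step 8: 1 → 7
  step 9: 7 → 11
  step 10: 11 → 5
The second coordinate changes by -2 each step: at step 10 it is -8.

<5, -8>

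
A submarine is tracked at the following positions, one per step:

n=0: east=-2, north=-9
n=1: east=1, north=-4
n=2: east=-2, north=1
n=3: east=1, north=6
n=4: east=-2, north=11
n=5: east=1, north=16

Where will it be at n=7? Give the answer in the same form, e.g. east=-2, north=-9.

East: cycles through -2, 1 every 2 steps. Step 7 lands at position 1 of the cycle → 1.
North: linear, +5 per step → 26 at step 7.

east=1, north=26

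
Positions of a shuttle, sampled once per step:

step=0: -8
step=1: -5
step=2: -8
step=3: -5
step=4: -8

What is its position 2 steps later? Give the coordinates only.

-8

The jumps are +3, -3, +3, -3 — a geometric progression with ratio -1.
step 5: -8 + 3 → -5
step 6: -5 − 3 → -8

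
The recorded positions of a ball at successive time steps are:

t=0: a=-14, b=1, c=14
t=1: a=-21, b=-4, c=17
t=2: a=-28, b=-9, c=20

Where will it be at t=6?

Each step adds (-7,-5,+3) to the position.
step 3: a=-28, b=-9, c=20 + (-7,-5,+3) → a=-35, b=-14, c=23
step 4: a=-35, b=-14, c=23 + (-7,-5,+3) → a=-42, b=-19, c=26
step 5: a=-42, b=-19, c=26 + (-7,-5,+3) → a=-49, b=-24, c=29
step 6: a=-49, b=-24, c=29 + (-7,-5,+3) → a=-56, b=-29, c=32

a=-56, b=-29, c=32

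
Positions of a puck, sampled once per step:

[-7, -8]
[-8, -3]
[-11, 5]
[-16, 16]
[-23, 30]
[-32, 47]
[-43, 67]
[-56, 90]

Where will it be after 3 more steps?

[-107, 177]

Successive displacements: [-1, +5], [-3, +8], [-5, +11], [-7, +14], [-9, +17], [-11, +20], [-13, +23] — each changes by [-2, +3].
step 8: [-56, 90] + [-15, +26] → [-71, 116]
step 9: [-71, 116] + [-17, +29] → [-88, 145]
step 10: [-88, 145] + [-19, +32] → [-107, 177]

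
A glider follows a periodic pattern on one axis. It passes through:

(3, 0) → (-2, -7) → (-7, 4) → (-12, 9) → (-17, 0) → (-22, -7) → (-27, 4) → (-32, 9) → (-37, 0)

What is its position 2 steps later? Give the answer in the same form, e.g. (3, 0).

First: linear, -5 per step → -47 at step 10.
Second: cycles through 0, -7, 4, 9 every 4 steps. Step 10 lands at position 2 of the cycle → 4.

(-47, 4)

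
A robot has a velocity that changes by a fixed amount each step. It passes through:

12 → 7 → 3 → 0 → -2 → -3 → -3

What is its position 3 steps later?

3

Successive displacements: -5, -4, -3, -2, -1, +0 — each changes by +1.
step 7: -3 + 1 → -2
step 8: -2 + 2 → 0
step 9: 0 + 3 → 3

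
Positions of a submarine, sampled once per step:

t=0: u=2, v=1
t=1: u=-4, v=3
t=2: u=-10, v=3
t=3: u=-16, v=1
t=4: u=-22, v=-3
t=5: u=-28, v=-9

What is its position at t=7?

u=-40, v=-27

Taking differences between consecutive positions: (-6, +2), (-6, +0), (-6, -2), (-6, -4), (-6, -6). These grow by (+0, -2) each step.
step 6: u=-28, v=-9 + (-6, -8) → u=-34, v=-17
step 7: u=-34, v=-17 + (-6, -10) → u=-40, v=-27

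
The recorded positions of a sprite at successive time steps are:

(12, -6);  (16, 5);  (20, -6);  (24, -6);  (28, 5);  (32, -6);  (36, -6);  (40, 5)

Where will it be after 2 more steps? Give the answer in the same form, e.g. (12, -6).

First: linear, +4 per step → 48 at step 9.
Second: cycles through -6, 5, -6 every 3 steps. Step 9 lands at position 0 of the cycle → -6.

(48, -6)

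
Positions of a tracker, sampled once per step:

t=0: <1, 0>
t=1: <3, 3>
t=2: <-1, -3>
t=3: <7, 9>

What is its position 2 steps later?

<23, 33>

Step-to-step displacements: <+2, +3>, <-4, -6>, <+8, +12>; each is -2× the previous.
step 4: <7, 9> + <-16, -24> → <-9, -15>
step 5: <-9, -15> + <+32, +48> → <23, 33>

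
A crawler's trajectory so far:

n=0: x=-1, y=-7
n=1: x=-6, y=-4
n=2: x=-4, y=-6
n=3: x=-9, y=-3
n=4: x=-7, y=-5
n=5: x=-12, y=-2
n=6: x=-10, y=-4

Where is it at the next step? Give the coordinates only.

x=-15, y=-1

The moves between consecutive positions are (-5, +3), (+2, -2), (-5, +3), (+2, -2), (-5, +3), (+2, -2); they repeat the 2-cycle [(-5, +3), (+2, -2)].
step 7: apply (-5, +3) → x=-15, y=-1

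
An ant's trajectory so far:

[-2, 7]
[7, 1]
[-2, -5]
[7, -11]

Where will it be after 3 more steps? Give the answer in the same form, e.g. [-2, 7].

[-2, -29]

The first coordinate repeats the cycle [-2, 7] with period 2; step 6 mod 2 = 0, giving -2.
The second coordinate changes by -6 each step, so at step 6 it is 7 + 6·(-6) = -29.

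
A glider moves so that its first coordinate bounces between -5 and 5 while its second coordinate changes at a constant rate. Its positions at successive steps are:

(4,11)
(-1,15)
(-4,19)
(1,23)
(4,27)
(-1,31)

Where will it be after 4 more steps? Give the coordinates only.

(-1,47)

The first coordinate travels 5 per step and bounces off the walls at -5 and 5.
  step 6: -1 → -4
  step 7: -4 → 1
  step 8: 1 → 4
  step 9: 4 → -1
The second coordinate changes by +4 each step: at step 9 it is 47.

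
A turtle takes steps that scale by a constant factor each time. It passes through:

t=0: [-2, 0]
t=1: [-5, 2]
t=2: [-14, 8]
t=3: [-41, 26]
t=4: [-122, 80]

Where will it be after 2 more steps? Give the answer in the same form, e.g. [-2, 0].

The jumps are [-3, +2], [-9, +6], [-27, +18], [-81, +54] — a geometric progression with ratio 3.
step 5: [-122, 80] + [-243, +162] → [-365, 242]
step 6: [-365, 242] + [-729, +486] → [-1094, 728]

[-1094, 728]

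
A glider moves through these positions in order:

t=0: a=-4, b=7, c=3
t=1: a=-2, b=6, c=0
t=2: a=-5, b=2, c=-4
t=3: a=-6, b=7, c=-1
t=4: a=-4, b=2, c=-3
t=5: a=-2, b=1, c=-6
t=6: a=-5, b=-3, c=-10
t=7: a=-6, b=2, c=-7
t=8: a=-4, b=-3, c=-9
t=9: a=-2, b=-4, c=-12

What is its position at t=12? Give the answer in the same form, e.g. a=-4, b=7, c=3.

Step-to-step displacements: (+2, -1, -3), (-3, -4, -4), (-1, +5, +3), (+2, -5, -2), (+2, -1, -3), (-3, -4, -4), (-1, +5, +3), (+2, -5, -2), (+2, -1, -3) — a repeating cycle of length 4.
step 10: apply (-3, -4, -4) → a=-5, b=-8, c=-16
step 11: apply (-1, +5, +3) → a=-6, b=-3, c=-13
step 12: apply (+2, -5, -2) → a=-4, b=-8, c=-15

a=-4, b=-8, c=-15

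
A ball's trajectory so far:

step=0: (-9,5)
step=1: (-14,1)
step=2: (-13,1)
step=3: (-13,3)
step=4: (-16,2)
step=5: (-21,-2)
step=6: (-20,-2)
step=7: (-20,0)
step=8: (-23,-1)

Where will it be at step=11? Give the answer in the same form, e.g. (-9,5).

Differencing gives (-5,-4), (+1,+0), (+0,+2), (-3,-1), (-5,-4), (+1,+0), (+0,+2), (-3,-1). This is the pattern (-5,-4), (+1,+0), (+0,+2), (-3,-1) repeated.
step 9: apply (-5,-4) → (-28,-5)
step 10: apply (+1,+0) → (-27,-5)
step 11: apply (+0,+2) → (-27,-3)

(-27,-3)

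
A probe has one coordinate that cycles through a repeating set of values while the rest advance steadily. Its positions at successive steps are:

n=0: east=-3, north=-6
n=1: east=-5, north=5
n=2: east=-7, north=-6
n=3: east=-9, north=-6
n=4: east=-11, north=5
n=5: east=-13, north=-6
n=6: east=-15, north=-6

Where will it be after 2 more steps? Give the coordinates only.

The east coordinate changes by -2 each step, so at step 8 it is -3 + 8·(-2) = -19.
The north coordinate repeats the cycle [-6, 5, -6] with period 3; step 8 mod 3 = 2, giving -6.

east=-19, north=-6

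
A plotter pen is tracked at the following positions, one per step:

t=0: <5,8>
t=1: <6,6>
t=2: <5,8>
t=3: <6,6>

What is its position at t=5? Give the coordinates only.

<6,6>

Step-to-step displacements: <+1,-2>, <-1,+2>, <+1,-2>; each is -1× the previous.
step 4: <6,6> + <-1,+2> → <5,8>
step 5: <5,8> + <+1,-2> → <6,6>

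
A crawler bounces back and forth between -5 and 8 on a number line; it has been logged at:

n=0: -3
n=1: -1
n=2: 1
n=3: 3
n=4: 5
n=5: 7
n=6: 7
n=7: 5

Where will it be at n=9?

The value reflects between -5 and 8, moving 2 per step.
  step 8: 5 → 3
  step 9: 3 → 1

1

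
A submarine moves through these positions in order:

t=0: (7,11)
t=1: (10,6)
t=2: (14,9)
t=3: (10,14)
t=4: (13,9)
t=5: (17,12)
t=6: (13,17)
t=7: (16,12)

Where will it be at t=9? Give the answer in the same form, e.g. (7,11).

The moves between consecutive positions are (+3,-5), (+4,+3), (-4,+5), (+3,-5), (+4,+3), (-4,+5), (+3,-5); they repeat the 3-cycle [(+3,-5), (+4,+3), (-4,+5)].
step 8: apply (+4,+3) → (20,15)
step 9: apply (-4,+5) → (16,20)

(16,20)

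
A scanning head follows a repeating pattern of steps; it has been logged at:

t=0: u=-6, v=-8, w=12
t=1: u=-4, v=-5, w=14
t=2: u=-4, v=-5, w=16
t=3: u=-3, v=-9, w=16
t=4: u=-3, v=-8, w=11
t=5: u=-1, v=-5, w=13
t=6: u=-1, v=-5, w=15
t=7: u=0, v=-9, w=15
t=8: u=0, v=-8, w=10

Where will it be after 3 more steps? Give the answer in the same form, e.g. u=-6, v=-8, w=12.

u=3, v=-9, w=14

Step-to-step displacements: (+2, +3, +2), (+0, +0, +2), (+1, -4, +0), (+0, +1, -5), (+2, +3, +2), (+0, +0, +2), (+1, -4, +0), (+0, +1, -5) — a repeating cycle of length 4.
step 9: apply (+2, +3, +2) → u=2, v=-5, w=12
step 10: apply (+0, +0, +2) → u=2, v=-5, w=14
step 11: apply (+1, -4, +0) → u=3, v=-9, w=14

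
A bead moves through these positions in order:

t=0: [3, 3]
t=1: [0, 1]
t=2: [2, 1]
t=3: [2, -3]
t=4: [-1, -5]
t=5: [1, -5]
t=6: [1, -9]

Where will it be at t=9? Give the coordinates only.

Differencing gives [-3, -2], [+2, +0], [+0, -4], [-3, -2], [+2, +0], [+0, -4]. This is the pattern [-3, -2], [+2, +0], [+0, -4] repeated.
step 7: apply [-3, -2] → [-2, -11]
step 8: apply [+2, +0] → [0, -11]
step 9: apply [+0, -4] → [0, -15]

[0, -15]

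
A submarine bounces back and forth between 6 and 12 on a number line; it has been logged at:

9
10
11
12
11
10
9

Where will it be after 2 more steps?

The value travels 1 per step and bounces off the walls at 6 and 12.
  step 7: 9 → 8
  step 8: 8 → 7

7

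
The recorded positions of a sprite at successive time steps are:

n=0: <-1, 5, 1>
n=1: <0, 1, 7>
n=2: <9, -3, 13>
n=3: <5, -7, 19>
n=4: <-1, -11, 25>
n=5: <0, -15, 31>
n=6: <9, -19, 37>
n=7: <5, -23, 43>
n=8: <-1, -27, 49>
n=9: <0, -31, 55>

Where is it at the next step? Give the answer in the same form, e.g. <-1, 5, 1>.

<9, -35, 61>

First: cycles through -1, 0, 9, 5 every 4 steps. Step 10 lands at position 2 of the cycle → 9.
Second: linear, -4 per step → -35 at step 10.
Third: linear, +6 per step → 61 at step 10.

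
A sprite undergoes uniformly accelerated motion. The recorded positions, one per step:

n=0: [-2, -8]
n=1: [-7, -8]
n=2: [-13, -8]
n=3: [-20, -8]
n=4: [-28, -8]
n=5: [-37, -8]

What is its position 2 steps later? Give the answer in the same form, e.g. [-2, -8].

[-58, -8]

First differences are [-5, +0], [-6, +0], [-7, +0], [-8, +0], [-9, +0]; their common second difference is [-1, +0] (constant acceleration).
step 6: [-37, -8] + [-10, +0] → [-47, -8]
step 7: [-47, -8] + [-11, +0] → [-58, -8]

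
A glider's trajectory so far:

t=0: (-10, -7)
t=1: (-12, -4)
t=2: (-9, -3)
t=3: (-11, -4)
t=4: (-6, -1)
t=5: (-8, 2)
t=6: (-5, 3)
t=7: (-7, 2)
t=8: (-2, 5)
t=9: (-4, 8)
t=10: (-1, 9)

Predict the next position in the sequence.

Differencing gives (-2, +3), (+3, +1), (-2, -1), (+5, +3), (-2, +3), (+3, +1), (-2, -1), (+5, +3), (-2, +3), (+3, +1). This is the pattern (-2, +3), (+3, +1), (-2, -1), (+5, +3) repeated.
step 11: apply (-2, -1) → (-3, 8)

(-3, 8)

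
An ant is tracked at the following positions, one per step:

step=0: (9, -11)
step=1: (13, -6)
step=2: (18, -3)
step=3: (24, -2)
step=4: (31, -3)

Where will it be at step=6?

(48, -11)

Taking differences between consecutive positions: (+4, +5), (+5, +3), (+6, +1), (+7, -1). These grow by (+1, -2) each step.
step 5: (31, -3) + (+8, -3) → (39, -6)
step 6: (39, -6) + (+9, -5) → (48, -11)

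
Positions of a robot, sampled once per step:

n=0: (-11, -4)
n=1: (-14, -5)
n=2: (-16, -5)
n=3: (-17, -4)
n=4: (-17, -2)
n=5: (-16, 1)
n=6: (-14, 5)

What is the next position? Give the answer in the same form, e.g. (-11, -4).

Successive displacements: (-3, -1), (-2, +0), (-1, +1), (+0, +2), (+1, +3), (+2, +4) — each changes by (+1, +1).
step 7: (-14, 5) + (+3, +5) → (-11, 10)

(-11, 10)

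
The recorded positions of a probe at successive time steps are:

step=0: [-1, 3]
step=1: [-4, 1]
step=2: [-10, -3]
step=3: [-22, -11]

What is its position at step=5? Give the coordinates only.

[-94, -59]

The jumps are [-3, -2], [-6, -4], [-12, -8] — a geometric progression with ratio 2.
step 4: [-22, -11] + [-24, -16] → [-46, -27]
step 5: [-46, -27] + [-48, -32] → [-94, -59]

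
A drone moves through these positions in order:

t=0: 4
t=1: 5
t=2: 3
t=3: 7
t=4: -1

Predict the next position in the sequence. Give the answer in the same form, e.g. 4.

The jumps are +1, -2, +4, -8 — a geometric progression with ratio -2.
step 5: -1 + 16 → 15

15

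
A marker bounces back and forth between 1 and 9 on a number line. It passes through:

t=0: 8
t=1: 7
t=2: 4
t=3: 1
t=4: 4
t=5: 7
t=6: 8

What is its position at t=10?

6

The value reflects between 1 and 9, moving 3 per step.
  step 7: 8 → 5
  step 8: 5 → 2
  step 9: 2 → 3
  step 10: 3 → 6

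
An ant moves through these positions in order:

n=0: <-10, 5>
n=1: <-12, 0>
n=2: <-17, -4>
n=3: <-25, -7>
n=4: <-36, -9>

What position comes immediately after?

<-50, -10>

Taking differences between consecutive positions: <-2, -5>, <-5, -4>, <-8, -3>, <-11, -2>. These grow by <-3, +1> each step.
step 5: <-36, -9> + <-14, -1> → <-50, -10>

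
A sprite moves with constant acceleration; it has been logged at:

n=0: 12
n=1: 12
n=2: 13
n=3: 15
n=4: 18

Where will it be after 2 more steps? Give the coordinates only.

Taking differences between consecutive positions: +0, +1, +2, +3. These grow by +1 each step.
step 5: 18 + 4 → 22
step 6: 22 + 5 → 27

27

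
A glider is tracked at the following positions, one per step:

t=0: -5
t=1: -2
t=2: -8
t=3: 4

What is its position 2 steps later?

The jumps are +3, -6, +12 — a geometric progression with ratio -2.
step 4: 4 − 24 → -20
step 5: -20 + 48 → 28

28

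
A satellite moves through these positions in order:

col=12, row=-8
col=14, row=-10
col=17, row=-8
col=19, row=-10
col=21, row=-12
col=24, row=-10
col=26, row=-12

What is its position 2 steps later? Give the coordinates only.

col=31, row=-12

Differencing gives (+2, -2), (+3, +2), (+2, -2), (+2, -2), (+3, +2), (+2, -2). This is the pattern (+2, -2), (+3, +2), (+2, -2) repeated.
step 7: apply (+2, -2) → col=28, row=-14
step 8: apply (+3, +2) → col=31, row=-12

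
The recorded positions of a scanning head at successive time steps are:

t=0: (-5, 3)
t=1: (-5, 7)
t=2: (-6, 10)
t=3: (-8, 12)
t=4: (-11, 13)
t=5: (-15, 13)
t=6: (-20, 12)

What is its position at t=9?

Taking differences between consecutive positions: (+0, +4), (-1, +3), (-2, +2), (-3, +1), (-4, +0), (-5, -1). These grow by (-1, -1) each step.
step 7: (-20, 12) + (-6, -2) → (-26, 10)
step 8: (-26, 10) + (-7, -3) → (-33, 7)
step 9: (-33, 7) + (-8, -4) → (-41, 3)

(-41, 3)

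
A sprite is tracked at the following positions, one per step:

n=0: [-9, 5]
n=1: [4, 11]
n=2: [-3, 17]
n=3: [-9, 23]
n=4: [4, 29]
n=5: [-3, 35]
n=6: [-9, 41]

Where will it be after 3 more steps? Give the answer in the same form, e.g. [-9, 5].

The first coordinate repeats the cycle [-9, 4, -3] with period 3; step 9 mod 3 = 0, giving -9.
The second coordinate changes by +6 each step, so at step 9 it is 5 + 9·(6) = 59.

[-9, 59]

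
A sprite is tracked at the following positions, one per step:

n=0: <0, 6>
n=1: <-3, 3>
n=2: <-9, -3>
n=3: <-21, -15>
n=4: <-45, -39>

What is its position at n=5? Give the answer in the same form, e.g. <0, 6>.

<-93, -87>

Step-to-step displacements: <-3, -3>, <-6, -6>, <-12, -12>, <-24, -24>; each is 2× the previous.
step 5: <-45, -39> + <-48, -48> → <-93, -87>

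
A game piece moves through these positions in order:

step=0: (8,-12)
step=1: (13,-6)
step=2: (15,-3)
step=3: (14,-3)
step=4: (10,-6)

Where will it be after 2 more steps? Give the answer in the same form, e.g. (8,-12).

(-7,-21)

Successive displacements: (+5,+6), (+2,+3), (-1,+0), (-4,-3) — each changes by (-3,-3).
step 5: (10,-6) + (-7,-6) → (3,-12)
step 6: (3,-12) + (-10,-9) → (-7,-21)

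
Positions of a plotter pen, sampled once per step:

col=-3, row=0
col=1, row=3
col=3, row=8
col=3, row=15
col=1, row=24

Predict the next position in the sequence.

Taking differences between consecutive positions: (+4, +3), (+2, +5), (+0, +7), (-2, +9). These grow by (-2, +2) each step.
step 5: col=1, row=24 + (-4, +11) → col=-3, row=35

col=-3, row=35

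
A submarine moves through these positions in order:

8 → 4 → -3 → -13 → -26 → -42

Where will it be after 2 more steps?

Successive displacements: -4, -7, -10, -13, -16 — each changes by -3.
step 6: -42 − 19 → -61
step 7: -61 − 22 → -83

-83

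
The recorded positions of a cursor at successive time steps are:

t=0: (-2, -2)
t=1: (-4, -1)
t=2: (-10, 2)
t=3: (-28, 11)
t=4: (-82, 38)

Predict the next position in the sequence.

Step-to-step displacements: (-2, +1), (-6, +3), (-18, +9), (-54, +27); each is 3× the previous.
step 5: (-82, 38) + (-162, +81) → (-244, 119)

(-244, 119)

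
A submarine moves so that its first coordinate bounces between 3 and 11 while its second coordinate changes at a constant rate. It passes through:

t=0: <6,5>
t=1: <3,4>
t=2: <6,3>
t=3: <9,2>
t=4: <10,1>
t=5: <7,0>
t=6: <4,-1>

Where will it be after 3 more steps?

<11,-4>

The first coordinate travels 3 per step and bounces off the walls at 3 and 11.
  step 7: 4 → 5
  step 8: 5 → 8
  step 9: 8 → 11
The second coordinate changes by -1 each step: at step 9 it is -4.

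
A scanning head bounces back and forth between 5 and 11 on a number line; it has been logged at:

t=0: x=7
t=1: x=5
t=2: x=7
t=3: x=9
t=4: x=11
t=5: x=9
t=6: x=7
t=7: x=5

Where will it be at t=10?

x=11

The value reflects between 5 and 11, moving 2 per step.
  step 8: 5 → 7
  step 9: 7 → 9
  step 10: 9 → 11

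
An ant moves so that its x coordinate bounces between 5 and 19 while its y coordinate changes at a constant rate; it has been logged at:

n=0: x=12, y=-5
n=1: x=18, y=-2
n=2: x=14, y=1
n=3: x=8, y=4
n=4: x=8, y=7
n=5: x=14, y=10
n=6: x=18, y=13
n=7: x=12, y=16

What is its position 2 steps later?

x=10, y=22

The x coordinate travels 6 per step and bounces off the walls at 5 and 19.
  step 8: 12 → 6
  step 9: 6 → 10
The y coordinate changes by +3 each step: at step 9 it is 22.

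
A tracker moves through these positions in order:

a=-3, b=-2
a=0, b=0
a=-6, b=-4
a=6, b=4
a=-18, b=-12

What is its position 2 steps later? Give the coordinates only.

a=-66, b=-44

The jumps are (+3, +2), (-6, -4), (+12, +8), (-24, -16) — a geometric progression with ratio -2.
step 5: a=-18, b=-12 + (+48, +32) → a=30, b=20
step 6: a=30, b=20 + (-96, -64) → a=-66, b=-44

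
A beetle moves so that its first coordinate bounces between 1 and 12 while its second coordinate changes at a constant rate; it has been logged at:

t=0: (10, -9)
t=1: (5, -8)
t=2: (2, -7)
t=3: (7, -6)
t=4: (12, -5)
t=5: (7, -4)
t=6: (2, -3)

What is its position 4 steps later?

(4, 1)

The first coordinate travels 5 per step and bounces off the walls at 1 and 12.
  step 7: 2 → 5
  step 8: 5 → 10
  step 9: 10 → 9
  step 10: 9 → 4
The second coordinate changes by +1 each step: at step 10 it is 1.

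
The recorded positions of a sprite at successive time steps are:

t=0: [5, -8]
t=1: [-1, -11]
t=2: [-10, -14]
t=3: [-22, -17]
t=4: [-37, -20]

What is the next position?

[-55, -23]

First differences are [-6, -3], [-9, -3], [-12, -3], [-15, -3]; their common second difference is [-3, +0] (constant acceleration).
step 5: [-37, -20] + [-18, -3] → [-55, -23]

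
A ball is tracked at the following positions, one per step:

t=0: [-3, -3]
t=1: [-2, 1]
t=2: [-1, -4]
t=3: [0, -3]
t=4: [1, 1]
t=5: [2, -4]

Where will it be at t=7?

[4, 1]

First: linear, +1 per step → 4 at step 7.
Second: cycles through -3, 1, -4 every 3 steps. Step 7 lands at position 1 of the cycle → 1.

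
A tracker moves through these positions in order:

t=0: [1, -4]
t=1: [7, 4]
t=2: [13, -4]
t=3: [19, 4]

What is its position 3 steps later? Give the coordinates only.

First: linear, +6 per step → 37 at step 6.
Second: cycles through -4, 4 every 2 steps. Step 6 lands at position 0 of the cycle → -4.

[37, -4]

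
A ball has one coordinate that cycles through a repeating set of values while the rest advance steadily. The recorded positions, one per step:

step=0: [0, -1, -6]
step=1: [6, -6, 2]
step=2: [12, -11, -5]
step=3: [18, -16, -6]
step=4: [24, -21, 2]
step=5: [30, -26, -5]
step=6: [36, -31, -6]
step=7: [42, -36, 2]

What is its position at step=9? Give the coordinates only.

[54, -46, -6]

The first coordinate changes by +6 each step, so at step 9 it is 0 + 9·(6) = 54.
The second coordinate changes by -5 each step, so at step 9 it is -1 + 9·(-5) = -46.
The third coordinate repeats the cycle [-6, 2, -5] with period 3; step 9 mod 3 = 0, giving -6.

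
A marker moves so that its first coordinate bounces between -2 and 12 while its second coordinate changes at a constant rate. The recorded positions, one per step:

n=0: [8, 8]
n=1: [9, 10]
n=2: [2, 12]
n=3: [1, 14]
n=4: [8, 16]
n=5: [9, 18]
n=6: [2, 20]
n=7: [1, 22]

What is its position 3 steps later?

[2, 28]

The first coordinate reflects between -2 and 12, moving 7 per step.
  step 8: 1 → 8
  step 9: 8 → 9
  step 10: 9 → 2
The second coordinate changes by +2 each step: at step 10 it is 28.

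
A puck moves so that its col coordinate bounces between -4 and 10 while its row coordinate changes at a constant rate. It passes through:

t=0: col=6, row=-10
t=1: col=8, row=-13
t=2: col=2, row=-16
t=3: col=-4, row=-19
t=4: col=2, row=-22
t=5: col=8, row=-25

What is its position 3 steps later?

The col coordinate travels 6 per step and bounces off the walls at -4 and 10.
  step 6: 8 → 6
  step 7: 6 → 0
  step 8: 0 → -2
The row coordinate changes by -3 each step: at step 8 it is -34.

col=-2, row=-34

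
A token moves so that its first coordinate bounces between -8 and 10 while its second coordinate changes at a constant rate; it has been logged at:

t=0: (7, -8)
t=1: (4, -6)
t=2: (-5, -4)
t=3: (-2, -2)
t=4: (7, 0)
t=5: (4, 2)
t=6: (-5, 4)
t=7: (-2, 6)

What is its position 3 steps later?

The first coordinate travels 9 per step and bounces off the walls at -8 and 10.
  step 8: -2 → 7
  step 9: 7 → 4
  step 10: 4 → -5
The second coordinate changes by +2 each step: at step 10 it is 12.

(-5, 12)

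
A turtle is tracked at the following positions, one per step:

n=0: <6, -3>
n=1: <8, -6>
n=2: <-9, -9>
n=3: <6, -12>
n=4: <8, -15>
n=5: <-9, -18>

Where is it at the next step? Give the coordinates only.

<6, -21>

The first coordinate repeats the cycle [6, 8, -9] with period 3; step 6 mod 3 = 0, giving 6.
The second coordinate changes by -3 each step, so at step 6 it is -3 + 6·(-3) = -21.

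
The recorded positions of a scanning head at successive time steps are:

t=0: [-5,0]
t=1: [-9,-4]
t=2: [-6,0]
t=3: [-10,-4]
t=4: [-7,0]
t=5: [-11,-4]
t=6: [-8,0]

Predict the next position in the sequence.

Step-to-step displacements: [-4,-4], [+3,+4], [-4,-4], [+3,+4], [-4,-4], [+3,+4] — a repeating cycle of length 2.
step 7: apply [-4,-4] → [-12,-4]

[-12,-4]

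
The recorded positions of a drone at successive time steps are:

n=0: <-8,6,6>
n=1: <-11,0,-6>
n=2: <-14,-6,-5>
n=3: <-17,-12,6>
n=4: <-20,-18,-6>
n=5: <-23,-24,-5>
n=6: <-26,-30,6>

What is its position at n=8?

<-32,-42,-5>

The first coordinate changes by -3 each step, so at step 8 it is -8 + 8·(-3) = -32.
The second coordinate changes by -6 each step, so at step 8 it is 6 + 8·(-6) = -42.
The third coordinate repeats the cycle [6, -6, -5] with period 3; step 8 mod 3 = 2, giving -5.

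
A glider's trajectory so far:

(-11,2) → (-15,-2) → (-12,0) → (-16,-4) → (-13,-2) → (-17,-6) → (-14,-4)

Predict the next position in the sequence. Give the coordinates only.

Differencing gives (-4,-4), (+3,+2), (-4,-4), (+3,+2), (-4,-4), (+3,+2). This is the pattern (-4,-4), (+3,+2) repeated.
step 7: apply (-4,-4) → (-18,-8)

(-18,-8)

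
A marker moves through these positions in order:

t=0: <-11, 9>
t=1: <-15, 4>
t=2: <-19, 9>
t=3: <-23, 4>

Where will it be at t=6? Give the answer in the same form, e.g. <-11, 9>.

<-35, 9>

First: linear, -4 per step → -35 at step 6.
Second: cycles through 9, 4 every 2 steps. Step 6 lands at position 0 of the cycle → 9.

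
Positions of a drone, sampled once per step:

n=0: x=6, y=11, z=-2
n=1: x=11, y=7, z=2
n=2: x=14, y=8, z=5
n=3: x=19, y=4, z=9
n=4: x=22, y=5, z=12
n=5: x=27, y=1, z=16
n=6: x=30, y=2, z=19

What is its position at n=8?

The moves between consecutive positions are (+5,-4,+4), (+3,+1,+3), (+5,-4,+4), (+3,+1,+3), (+5,-4,+4), (+3,+1,+3); they repeat the 2-cycle [(+5,-4,+4), (+3,+1,+3)].
step 7: apply (+5,-4,+4) → x=35, y=-2, z=23
step 8: apply (+3,+1,+3) → x=38, y=-1, z=26

x=38, y=-1, z=26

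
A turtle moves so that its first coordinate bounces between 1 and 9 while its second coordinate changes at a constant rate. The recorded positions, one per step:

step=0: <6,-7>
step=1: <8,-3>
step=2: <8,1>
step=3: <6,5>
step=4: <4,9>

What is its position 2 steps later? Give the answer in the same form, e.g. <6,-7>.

The first coordinate travels 2 per step and bounces off the walls at 1 and 9.
  step 5: 4 → 2
  step 6: 2 → 2
The second coordinate changes by +4 each step: at step 6 it is 17.

<2,17>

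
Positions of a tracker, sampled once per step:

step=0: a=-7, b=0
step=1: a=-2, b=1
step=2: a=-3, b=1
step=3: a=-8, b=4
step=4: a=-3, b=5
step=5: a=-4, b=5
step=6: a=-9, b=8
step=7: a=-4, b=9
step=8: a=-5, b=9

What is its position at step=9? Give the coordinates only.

a=-10, b=12

Step-to-step displacements: (+5, +1), (-1, +0), (-5, +3), (+5, +1), (-1, +0), (-5, +3), (+5, +1), (-1, +0) — a repeating cycle of length 3.
step 9: apply (-5, +3) → a=-10, b=12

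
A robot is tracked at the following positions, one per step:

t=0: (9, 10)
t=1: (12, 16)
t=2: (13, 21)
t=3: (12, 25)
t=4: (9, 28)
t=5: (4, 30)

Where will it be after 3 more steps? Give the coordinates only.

(-23, 30)

Taking differences between consecutive positions: (+3, +6), (+1, +5), (-1, +4), (-3, +3), (-5, +2). These grow by (-2, -1) each step.
step 6: (4, 30) + (-7, +1) → (-3, 31)
step 7: (-3, 31) + (-9, +0) → (-12, 31)
step 8: (-12, 31) + (-11, -1) → (-23, 30)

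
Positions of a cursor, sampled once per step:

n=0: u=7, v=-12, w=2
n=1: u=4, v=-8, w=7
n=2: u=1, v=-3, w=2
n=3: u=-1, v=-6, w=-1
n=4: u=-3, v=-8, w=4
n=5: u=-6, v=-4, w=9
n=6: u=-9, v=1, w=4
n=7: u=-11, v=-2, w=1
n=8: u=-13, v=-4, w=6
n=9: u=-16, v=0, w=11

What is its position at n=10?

Differencing gives (-3, +4, +5), (-3, +5, -5), (-2, -3, -3), (-2, -2, +5), (-3, +4, +5), (-3, +5, -5), (-2, -3, -3), (-2, -2, +5), (-3, +4, +5). This is the pattern (-3, +4, +5), (-3, +5, -5), (-2, -3, -3), (-2, -2, +5) repeated.
step 10: apply (-3, +5, -5) → u=-19, v=5, w=6

u=-19, v=5, w=6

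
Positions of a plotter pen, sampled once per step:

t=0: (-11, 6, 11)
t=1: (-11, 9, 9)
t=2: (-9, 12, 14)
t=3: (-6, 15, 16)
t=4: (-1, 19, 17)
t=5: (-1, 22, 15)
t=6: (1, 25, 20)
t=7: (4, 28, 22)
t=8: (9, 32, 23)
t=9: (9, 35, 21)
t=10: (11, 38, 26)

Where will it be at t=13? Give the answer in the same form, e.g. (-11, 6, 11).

Differencing gives (+0, +3, -2), (+2, +3, +5), (+3, +3, +2), (+5, +4, +1), (+0, +3, -2), (+2, +3, +5), (+3, +3, +2), (+5, +4, +1), (+0, +3, -2), (+2, +3, +5). This is the pattern (+0, +3, -2), (+2, +3, +5), (+3, +3, +2), (+5, +4, +1) repeated.
step 11: apply (+3, +3, +2) → (14, 41, 28)
step 12: apply (+5, +4, +1) → (19, 45, 29)
step 13: apply (+0, +3, -2) → (19, 48, 27)

(19, 48, 27)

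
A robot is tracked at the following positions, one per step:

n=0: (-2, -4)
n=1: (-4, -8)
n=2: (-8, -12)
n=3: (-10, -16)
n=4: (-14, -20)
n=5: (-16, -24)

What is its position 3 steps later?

Step-to-step displacements: (-2, -4), (-4, -4), (-2, -4), (-4, -4), (-2, -4) — a repeating cycle of length 2.
step 6: apply (-4, -4) → (-20, -28)
step 7: apply (-2, -4) → (-22, -32)
step 8: apply (-4, -4) → (-26, -36)

(-26, -36)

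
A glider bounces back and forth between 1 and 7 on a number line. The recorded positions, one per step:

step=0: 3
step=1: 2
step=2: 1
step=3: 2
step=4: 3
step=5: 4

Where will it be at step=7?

6

The value travels 1 per step and bounces off the walls at 1 and 7.
  step 6: 4 → 5
  step 7: 5 → 6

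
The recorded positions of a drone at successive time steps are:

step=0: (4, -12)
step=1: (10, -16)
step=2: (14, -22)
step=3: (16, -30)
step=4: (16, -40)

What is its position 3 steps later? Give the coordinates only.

(4, -82)

First differences are (+6, -4), (+4, -6), (+2, -8), (+0, -10); their common second difference is (-2, -2) (constant acceleration).
step 5: (16, -40) + (-2, -12) → (14, -52)
step 6: (14, -52) + (-4, -14) → (10, -66)
step 7: (10, -66) + (-6, -16) → (4, -82)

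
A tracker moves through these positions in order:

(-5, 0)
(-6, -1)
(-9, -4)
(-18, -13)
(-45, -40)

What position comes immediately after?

(-126, -121)

Consecutive displacements (-1, -1), (-3, -3), (-9, -9), (-27, -27) scale by a factor of 3 each step.
step 5: (-45, -40) + (-81, -81) → (-126, -121)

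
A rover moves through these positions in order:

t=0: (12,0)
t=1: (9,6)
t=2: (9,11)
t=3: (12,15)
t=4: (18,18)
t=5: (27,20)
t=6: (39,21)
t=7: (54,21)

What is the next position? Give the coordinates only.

(72,20)

First differences are (-3,+6), (+0,+5), (+3,+4), (+6,+3), (+9,+2), (+12,+1), (+15,+0); their common second difference is (+3,-1) (constant acceleration).
step 8: (54,21) + (+18,-1) → (72,20)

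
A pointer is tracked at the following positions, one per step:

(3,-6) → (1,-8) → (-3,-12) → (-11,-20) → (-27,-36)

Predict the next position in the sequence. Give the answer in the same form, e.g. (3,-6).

(-59,-68)

Step-to-step displacements: (-2,-2), (-4,-4), (-8,-8), (-16,-16); each is 2× the previous.
step 5: (-27,-36) + (-32,-32) → (-59,-68)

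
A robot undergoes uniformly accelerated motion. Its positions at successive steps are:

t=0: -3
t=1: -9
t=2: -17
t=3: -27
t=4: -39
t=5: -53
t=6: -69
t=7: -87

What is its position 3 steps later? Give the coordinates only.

-153

Successive displacements: -6, -8, -10, -12, -14, -16, -18 — each changes by -2.
step 8: -87 − 20 → -107
step 9: -107 − 22 → -129
step 10: -129 − 24 → -153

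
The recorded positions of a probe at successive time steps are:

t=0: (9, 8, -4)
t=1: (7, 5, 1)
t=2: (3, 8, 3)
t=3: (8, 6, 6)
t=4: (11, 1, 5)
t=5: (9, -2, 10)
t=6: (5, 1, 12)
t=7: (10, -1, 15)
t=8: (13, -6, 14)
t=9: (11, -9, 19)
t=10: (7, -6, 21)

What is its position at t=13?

The moves between consecutive positions are (-2, -3, +5), (-4, +3, +2), (+5, -2, +3), (+3, -5, -1), (-2, -3, +5), (-4, +3, +2), (+5, -2, +3), (+3, -5, -1), (-2, -3, +5), (-4, +3, +2); they repeat the 4-cycle [(-2, -3, +5), (-4, +3, +2), (+5, -2, +3), (+3, -5, -1)].
step 11: apply (+5, -2, +3) → (12, -8, 24)
step 12: apply (+3, -5, -1) → (15, -13, 23)
step 13: apply (-2, -3, +5) → (13, -16, 28)

(13, -16, 28)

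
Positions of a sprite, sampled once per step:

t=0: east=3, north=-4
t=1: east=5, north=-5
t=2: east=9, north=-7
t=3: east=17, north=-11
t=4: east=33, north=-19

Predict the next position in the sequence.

The jumps are (+2, -1), (+4, -2), (+8, -4), (+16, -8) — a geometric progression with ratio 2.
step 5: east=33, north=-19 + (+32, -16) → east=65, north=-35

east=65, north=-35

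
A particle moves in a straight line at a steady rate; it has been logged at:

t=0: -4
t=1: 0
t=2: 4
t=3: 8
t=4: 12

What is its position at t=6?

The position changes by +4 every step.
step 5: 12 + 4 → 16
step 6: 16 + 4 → 20

20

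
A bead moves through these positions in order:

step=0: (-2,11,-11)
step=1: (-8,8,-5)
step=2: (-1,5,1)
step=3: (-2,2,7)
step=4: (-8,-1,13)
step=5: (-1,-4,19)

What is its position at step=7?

(-8,-10,31)

First: cycles through -2, -8, -1 every 3 steps. Step 7 lands at position 1 of the cycle → -8.
Second: linear, -3 per step → -10 at step 7.
Third: linear, +6 per step → 31 at step 7.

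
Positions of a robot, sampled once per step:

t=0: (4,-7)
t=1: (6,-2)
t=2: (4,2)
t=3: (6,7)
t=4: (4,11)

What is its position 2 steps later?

(4,20)

Differencing gives (+2,+5), (-2,+4), (+2,+5), (-2,+4). This is the pattern (+2,+5), (-2,+4) repeated.
step 5: apply (+2,+5) → (6,16)
step 6: apply (-2,+4) → (4,20)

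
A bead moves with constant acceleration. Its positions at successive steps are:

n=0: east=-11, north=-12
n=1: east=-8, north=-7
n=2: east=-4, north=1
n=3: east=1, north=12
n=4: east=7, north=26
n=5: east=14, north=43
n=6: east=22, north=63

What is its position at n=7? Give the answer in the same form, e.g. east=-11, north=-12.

Successive displacements: (+3, +5), (+4, +8), (+5, +11), (+6, +14), (+7, +17), (+8, +20) — each changes by (+1, +3).
step 7: east=22, north=63 + (+9, +23) → east=31, north=86

east=31, north=86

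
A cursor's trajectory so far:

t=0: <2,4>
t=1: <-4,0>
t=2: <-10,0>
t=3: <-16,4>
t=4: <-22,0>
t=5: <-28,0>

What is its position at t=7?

<-40,0>

First: linear, -6 per step → -40 at step 7.
Second: cycles through 4, 0, 0 every 3 steps. Step 7 lands at position 1 of the cycle → 0.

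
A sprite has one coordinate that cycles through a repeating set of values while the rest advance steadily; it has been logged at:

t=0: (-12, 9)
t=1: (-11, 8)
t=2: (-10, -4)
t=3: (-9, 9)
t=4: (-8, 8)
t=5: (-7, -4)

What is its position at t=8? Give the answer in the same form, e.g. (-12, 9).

The first coordinate changes by +1 each step, so at step 8 it is -12 + 8·(1) = -4.
The second coordinate repeats the cycle [9, 8, -4] with period 3; step 8 mod 3 = 2, giving -4.

(-4, -4)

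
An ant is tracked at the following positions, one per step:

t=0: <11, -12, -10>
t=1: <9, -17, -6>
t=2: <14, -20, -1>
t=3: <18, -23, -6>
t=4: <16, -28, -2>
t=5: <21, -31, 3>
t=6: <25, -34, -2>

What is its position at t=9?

Step-to-step displacements: <-2, -5, +4>, <+5, -3, +5>, <+4, -3, -5>, <-2, -5, +4>, <+5, -3, +5>, <+4, -3, -5> — a repeating cycle of length 3.
step 7: apply <-2, -5, +4> → <23, -39, 2>
step 8: apply <+5, -3, +5> → <28, -42, 7>
step 9: apply <+4, -3, -5> → <32, -45, 2>

<32, -45, 2>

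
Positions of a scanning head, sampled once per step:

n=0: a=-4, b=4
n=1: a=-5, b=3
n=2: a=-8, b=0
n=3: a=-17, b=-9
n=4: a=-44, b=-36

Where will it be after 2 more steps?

Consecutive displacements (-1, -1), (-3, -3), (-9, -9), (-27, -27) scale by a factor of 3 each step.
step 5: a=-44, b=-36 + (-81, -81) → a=-125, b=-117
step 6: a=-125, b=-117 + (-243, -243) → a=-368, b=-360

a=-368, b=-360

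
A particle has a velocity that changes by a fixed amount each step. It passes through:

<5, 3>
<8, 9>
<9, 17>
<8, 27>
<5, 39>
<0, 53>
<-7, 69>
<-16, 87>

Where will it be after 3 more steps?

<-55, 153>

Taking differences between consecutive positions: <+3, +6>, <+1, +8>, <-1, +10>, <-3, +12>, <-5, +14>, <-7, +16>, <-9, +18>. These grow by <-2, +2> each step.
step 8: <-16, 87> + <-11, +20> → <-27, 107>
step 9: <-27, 107> + <-13, +22> → <-40, 129>
step 10: <-40, 129> + <-15, +24> → <-55, 153>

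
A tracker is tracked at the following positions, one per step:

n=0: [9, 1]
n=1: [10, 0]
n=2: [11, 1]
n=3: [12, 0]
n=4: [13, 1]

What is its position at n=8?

First: linear, +1 per step → 17 at step 8.
Second: cycles through 1, 0 every 2 steps. Step 8 lands at position 0 of the cycle → 1.

[17, 1]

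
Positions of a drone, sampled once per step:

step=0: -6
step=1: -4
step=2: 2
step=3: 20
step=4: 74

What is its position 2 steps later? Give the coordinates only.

The jumps are +2, +6, +18, +54 — a geometric progression with ratio 3.
step 5: 74 + 162 → 236
step 6: 236 + 486 → 722

722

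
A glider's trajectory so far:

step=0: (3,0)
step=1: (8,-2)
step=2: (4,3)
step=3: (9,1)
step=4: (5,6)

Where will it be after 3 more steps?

The moves between consecutive positions are (+5,-2), (-4,+5), (+5,-2), (-4,+5); they repeat the 2-cycle [(+5,-2), (-4,+5)].
step 5: apply (+5,-2) → (10,4)
step 6: apply (-4,+5) → (6,9)
step 7: apply (+5,-2) → (11,7)

(11,7)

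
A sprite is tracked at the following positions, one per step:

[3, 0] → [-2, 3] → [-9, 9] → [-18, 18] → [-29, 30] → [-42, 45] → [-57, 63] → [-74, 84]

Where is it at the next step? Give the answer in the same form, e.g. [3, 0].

[-93, 108]

Taking differences between consecutive positions: [-5, +3], [-7, +6], [-9, +9], [-11, +12], [-13, +15], [-15, +18], [-17, +21]. These grow by [-2, +3] each step.
step 8: [-74, 84] + [-19, +24] → [-93, 108]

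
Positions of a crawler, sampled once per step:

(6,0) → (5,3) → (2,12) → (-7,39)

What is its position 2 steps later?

The jumps are (-1,+3), (-3,+9), (-9,+27) — a geometric progression with ratio 3.
step 4: (-7,39) + (-27,+81) → (-34,120)
step 5: (-34,120) + (-81,+243) → (-115,363)

(-115,363)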